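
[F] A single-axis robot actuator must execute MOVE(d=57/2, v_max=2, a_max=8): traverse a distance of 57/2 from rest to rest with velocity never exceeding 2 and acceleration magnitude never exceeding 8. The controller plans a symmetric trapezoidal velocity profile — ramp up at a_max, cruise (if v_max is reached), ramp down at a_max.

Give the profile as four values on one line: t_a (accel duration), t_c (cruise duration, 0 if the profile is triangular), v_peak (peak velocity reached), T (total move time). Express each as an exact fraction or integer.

v_max²/a_max = 2²/8 = 1/2
57/2 ≥ 1/2 ⇒ cruise phase
t_a = 2/8 = 1/4; v_peak = 2
d_cruise = 57/2 − 1/2 = 28; t_c = 28/2 = 14
T = 2·1/4 + 14 = 29/2

t_a=1/4 t_c=14 v_peak=2 T=29/2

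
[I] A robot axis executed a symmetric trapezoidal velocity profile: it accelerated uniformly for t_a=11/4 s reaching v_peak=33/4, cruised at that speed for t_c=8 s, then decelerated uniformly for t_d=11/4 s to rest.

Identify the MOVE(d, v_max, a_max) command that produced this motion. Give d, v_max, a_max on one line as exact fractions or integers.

a_max = (33/4)/(11/4) = 3
d_a = ½·33/4·11/4 = 363/32; d_c = 33/4·8 = 66
d = 2·363/32 + 66 = 1419/16
t_c = 8 > 0 ⇒ limit active, v_max = 33/4

d=1419/16 v_max=33/4 a_max=3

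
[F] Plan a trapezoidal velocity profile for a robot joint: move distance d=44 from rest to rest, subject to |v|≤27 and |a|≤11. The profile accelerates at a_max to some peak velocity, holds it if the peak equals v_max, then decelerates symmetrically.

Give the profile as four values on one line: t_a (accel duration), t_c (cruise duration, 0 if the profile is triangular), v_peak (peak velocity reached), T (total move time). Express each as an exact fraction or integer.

t_a=2 t_c=0 v_peak=22 T=4

(v_max)²/a_max = 27²/11 = 729/11
44 < 729/11 ⇒ no cruise
v_peak = √(44·11) = √484 = 22
t_a = 22/11 = 2; t_c = 0
T = 2·2 = 4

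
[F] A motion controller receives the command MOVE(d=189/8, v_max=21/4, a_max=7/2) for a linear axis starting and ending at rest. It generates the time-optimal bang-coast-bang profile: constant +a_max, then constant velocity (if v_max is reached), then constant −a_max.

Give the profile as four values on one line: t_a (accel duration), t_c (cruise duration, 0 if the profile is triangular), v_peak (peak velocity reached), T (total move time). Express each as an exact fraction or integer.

v_max²/a_max = (21/4)²/(7/2) = 63/8
189/8 ≥ 63/8 so v_max reached
t_a = (21/4)/(7/2) = 3/2; v_peak = 21/4
d_cruise = 189/8 − 63/8 = 63/4; t_c = (63/4)/(21/4) = 3
T = 2·3/2 + 3 = 6

t_a=3/2 t_c=3 v_peak=21/4 T=6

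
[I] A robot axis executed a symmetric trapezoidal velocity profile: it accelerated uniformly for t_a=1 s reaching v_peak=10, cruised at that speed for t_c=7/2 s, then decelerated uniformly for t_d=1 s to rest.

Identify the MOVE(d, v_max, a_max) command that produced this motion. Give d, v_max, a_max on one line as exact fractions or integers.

d=45 v_max=10 a_max=10

a_max = 10/1 = 10
d_a = ½·10·1 = 5; d_c = 10·7/2 = 35
d = 2·5 + 35 = 45
t_c = 7/2 > 0 so v_max = 10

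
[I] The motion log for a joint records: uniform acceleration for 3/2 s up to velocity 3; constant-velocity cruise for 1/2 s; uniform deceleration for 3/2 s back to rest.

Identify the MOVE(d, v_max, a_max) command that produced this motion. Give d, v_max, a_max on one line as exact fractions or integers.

a_max = 3/(3/2) = 2
d_a = ½·3·3/2 = 9/4; d_c = 3·1/2 = 3/2
d = 2·9/4 + 3/2 = 6
t_c = 1/2 > 0 → v_max = v_peak = 3

d=6 v_max=3 a_max=2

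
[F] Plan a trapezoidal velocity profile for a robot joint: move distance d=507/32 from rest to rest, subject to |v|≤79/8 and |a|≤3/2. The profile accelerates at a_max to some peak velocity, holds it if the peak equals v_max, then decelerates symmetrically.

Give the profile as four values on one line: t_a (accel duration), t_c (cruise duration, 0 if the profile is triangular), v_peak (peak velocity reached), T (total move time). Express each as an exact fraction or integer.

v_max²/a_max = (79/8)²/(3/2) = 6241/96
507/32 < 6241/96 → triangular
v_peak = √(507/32·3/2) = √(1521/64) = 39/8
t_a = (39/8)/(3/2) = 13/4; t_c = 0
T = 2·13/4 = 13/2

t_a=13/4 t_c=0 v_peak=39/8 T=13/2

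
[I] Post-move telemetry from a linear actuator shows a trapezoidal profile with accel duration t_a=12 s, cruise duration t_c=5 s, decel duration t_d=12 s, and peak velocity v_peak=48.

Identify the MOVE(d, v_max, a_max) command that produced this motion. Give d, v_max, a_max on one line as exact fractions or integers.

a_max = 48/12 = 4
d_a = ½·48·12 = 288; d_c = 48·5 = 240
d = 2·288 + 240 = 816
t_c = 5 > 0 so v_max = 48

d=816 v_max=48 a_max=4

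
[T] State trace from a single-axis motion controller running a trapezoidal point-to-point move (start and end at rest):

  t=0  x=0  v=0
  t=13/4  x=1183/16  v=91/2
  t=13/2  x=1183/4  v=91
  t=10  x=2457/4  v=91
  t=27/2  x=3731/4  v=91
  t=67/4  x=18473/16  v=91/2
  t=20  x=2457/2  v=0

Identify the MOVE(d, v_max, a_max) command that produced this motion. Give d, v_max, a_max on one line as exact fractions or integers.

d=2457/2 v_max=91 a_max=14

final state: t=20, x=2457/2, v=0 → d = 2457/2
a_max = (91/2−0)/(13/4−0) = 14
max v = 91 over t∈[13/2,27/2] → v_max = 91
check: 91·(13/2+7) = 2457/2 ✓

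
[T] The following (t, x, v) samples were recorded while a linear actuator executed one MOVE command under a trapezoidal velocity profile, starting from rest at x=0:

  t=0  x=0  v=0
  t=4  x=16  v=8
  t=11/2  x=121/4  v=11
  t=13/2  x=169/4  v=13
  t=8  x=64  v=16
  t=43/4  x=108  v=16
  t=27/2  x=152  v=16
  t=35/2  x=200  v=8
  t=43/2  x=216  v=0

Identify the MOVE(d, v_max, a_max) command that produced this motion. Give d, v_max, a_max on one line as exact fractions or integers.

final state: t=43/2, x=216, v=0 → d = 216
a_max = (8−0)/(4−0) = 2
max v = 16 over t∈[8,27/2] → v_max = 16
check: 16·(8+11/2) = 216 ✓

d=216 v_max=16 a_max=2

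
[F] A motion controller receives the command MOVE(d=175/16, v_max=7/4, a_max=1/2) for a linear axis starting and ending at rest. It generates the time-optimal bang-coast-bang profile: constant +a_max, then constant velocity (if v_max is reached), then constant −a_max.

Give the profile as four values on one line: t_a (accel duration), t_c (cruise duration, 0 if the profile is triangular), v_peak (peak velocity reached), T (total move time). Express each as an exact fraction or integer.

v_max²/a_max = (7/4)²/(1/2) = 49/8
175/16 ≥ 49/8 ⇒ cruise phase
t_a = (7/4)/(1/2) = 7/2; v_peak = 7/4
d_cruise = 175/16 − 49/8 = 77/16; t_c = (77/16)/(7/4) = 11/4
T = 2·7/2 + 11/4 = 39/4

t_a=7/2 t_c=11/4 v_peak=7/4 T=39/4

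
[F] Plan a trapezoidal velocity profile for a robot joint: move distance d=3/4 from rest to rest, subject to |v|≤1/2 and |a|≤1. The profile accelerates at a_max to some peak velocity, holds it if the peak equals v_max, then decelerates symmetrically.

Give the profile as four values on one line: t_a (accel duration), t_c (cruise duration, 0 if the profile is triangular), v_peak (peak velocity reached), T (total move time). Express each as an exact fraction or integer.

t_a=1/2 t_c=1 v_peak=1/2 T=2

v_max²/a_max = (1/2)²/1 = 1/4
3/4 ≥ 1/4 ⇒ cruise phase
t_a = (1/2)/1 = 1/2; v_peak = 1/2
d_cruise = 3/4 − 1/4 = 1/2; t_c = (1/2)/(1/2) = 1
T = 2·1/2 + 1 = 2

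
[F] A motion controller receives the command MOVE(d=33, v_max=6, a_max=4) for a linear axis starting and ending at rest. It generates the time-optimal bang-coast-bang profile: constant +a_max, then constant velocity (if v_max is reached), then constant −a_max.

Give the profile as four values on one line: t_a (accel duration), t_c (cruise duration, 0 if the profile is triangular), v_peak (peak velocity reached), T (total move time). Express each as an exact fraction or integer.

t_a=3/2 t_c=4 v_peak=6 T=7

vₘ²/aₘ = 6²/4 = 9
33 ≥ 9 so v_max reached
t_a = 6/4 = 3/2; v_peak = 6
d_cruise = 33 − 9 = 24; t_c = 24/6 = 4
T = 2·3/2 + 4 = 7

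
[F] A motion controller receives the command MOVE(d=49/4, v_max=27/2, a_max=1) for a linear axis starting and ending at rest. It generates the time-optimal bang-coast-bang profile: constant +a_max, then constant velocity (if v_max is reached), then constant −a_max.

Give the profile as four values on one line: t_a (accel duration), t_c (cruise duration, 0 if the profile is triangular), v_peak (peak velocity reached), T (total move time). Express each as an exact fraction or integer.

t_a=7/2 t_c=0 v_peak=7/2 T=7

v_max²/a_max = (27/2)²/1 = 729/4
49/4 < 729/4 so t_c = 0
v_peak = √(49/4·1) = √(49/4) = 7/2
t_a = (7/2)/1 = 7/2; t_c = 0
T = 2·7/2 = 7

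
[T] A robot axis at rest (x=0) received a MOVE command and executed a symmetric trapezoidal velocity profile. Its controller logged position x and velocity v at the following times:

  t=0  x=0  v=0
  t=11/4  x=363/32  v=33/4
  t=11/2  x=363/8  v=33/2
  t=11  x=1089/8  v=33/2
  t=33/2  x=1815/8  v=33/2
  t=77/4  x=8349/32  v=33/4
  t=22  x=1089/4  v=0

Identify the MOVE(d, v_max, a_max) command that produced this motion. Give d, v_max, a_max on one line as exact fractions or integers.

final state: t=22, x=1089/4, v=0 → d = 1089/4
a_max = (33/4−0)/(11/4−0) = 3
max v = 33/2 over t∈[11/2,33/2] → v_max = 33/2
check: 33/2·(11/2+11) = 1089/4 ✓

d=1089/4 v_max=33/2 a_max=3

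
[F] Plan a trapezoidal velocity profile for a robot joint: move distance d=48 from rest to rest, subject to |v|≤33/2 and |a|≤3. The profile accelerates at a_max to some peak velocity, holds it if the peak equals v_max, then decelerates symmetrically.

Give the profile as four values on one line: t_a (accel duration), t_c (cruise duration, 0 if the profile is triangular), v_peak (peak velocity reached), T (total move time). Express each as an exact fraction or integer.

v_max²/a_max = (33/2)²/3 = 363/4
48 < 363/4 ⇒ no cruise
v_peak = √(48·3) = √144 = 12
t_a = 12/3 = 4; t_c = 0
T = 2·4 = 8

t_a=4 t_c=0 v_peak=12 T=8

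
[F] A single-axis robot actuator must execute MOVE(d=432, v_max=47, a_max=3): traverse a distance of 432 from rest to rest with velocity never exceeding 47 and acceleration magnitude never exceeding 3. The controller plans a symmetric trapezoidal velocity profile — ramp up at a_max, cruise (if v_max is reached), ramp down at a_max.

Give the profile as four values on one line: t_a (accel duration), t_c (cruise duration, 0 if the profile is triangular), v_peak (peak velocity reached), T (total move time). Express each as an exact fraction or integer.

vₘ²/aₘ = 47²/3 = 2209/3
432 < 2209/3 ⇒ no cruise
v_peak = √(432·3) = √1296 = 36
t_a = 36/3 = 12; t_c = 0
T = 2·12 = 24

t_a=12 t_c=0 v_peak=36 T=24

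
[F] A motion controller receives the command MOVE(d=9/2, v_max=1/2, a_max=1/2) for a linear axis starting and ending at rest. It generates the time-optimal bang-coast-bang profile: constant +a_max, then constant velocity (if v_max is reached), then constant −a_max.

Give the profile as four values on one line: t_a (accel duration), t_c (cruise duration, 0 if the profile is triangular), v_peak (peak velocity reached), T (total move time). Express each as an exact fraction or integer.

v_max²/a_max = (1/2)²/(1/2) = 1/2
9/2 ≥ 1/2 so v_max reached
t_a = (1/2)/(1/2) = 1; v_peak = 1/2
d_cruise = 9/2 − 1/2 = 4; t_c = 4/(1/2) = 8
T = 2·1 + 8 = 10

t_a=1 t_c=8 v_peak=1/2 T=10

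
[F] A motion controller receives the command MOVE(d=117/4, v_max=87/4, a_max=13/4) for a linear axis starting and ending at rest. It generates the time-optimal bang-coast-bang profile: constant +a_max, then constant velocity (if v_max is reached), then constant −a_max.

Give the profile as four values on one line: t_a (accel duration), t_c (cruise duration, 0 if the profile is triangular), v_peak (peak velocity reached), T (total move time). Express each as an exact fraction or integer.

vₘ²/aₘ = (87/4)²/(13/4) = 7569/52
117/4 < 7569/52 → triangular
v_peak = √(117/4·13/4) = √(1521/16) = 39/4
t_a = (39/4)/(13/4) = 3; t_c = 0
T = 2·3 = 6

t_a=3 t_c=0 v_peak=39/4 T=6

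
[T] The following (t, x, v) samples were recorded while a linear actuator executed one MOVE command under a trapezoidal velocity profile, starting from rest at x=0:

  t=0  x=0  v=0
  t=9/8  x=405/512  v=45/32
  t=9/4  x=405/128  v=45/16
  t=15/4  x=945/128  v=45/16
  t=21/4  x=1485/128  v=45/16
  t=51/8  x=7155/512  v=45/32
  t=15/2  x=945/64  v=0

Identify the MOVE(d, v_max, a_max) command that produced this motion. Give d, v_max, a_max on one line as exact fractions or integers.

final state: t=15/2, x=945/64, v=0 → d = 945/64
a_max = (45/32−0)/(9/8−0) = 5/4
max v = 45/16 over t∈[9/4,21/4] → v_max = 45/16
check: 45/16·(9/4+3) = 945/64 ✓

d=945/64 v_max=45/16 a_max=5/4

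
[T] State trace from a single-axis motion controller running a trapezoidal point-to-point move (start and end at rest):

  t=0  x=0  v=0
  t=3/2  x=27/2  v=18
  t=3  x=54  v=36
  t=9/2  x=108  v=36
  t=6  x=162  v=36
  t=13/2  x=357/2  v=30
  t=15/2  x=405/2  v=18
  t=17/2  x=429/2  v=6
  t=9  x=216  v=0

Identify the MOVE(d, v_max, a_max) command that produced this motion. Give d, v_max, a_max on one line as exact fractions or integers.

d=216 v_max=36 a_max=12

final state: t=9, x=216, v=0 → d = 216
a_max = (18−0)/(3/2−0) = 12
max v = 36 over t∈[3,6] → v_max = 36
check: 36·(3+3) = 216 ✓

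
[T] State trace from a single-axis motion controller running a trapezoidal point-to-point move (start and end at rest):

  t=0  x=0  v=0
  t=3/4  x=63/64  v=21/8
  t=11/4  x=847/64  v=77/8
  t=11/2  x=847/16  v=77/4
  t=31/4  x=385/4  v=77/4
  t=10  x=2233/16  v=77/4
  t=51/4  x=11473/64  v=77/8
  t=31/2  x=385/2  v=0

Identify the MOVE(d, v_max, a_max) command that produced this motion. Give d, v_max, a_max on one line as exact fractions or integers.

d=385/2 v_max=77/4 a_max=7/2

final state: t=31/2, x=385/2, v=0 → d = 385/2
a_max = (21/8−0)/(3/4−0) = 7/2
max v = 77/4 over t∈[11/2,10] → v_max = 77/4
check: 77/4·(11/2+9/2) = 385/2 ✓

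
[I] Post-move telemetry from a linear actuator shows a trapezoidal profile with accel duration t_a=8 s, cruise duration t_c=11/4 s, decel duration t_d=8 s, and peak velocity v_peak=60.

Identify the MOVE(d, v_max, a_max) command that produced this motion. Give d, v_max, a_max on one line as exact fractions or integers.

d=645 v_max=60 a_max=15/2

a_max = 60/8 = 15/2
d_a = ½·60·8 = 240; d_c = 60·11/4 = 165
d = 2·240 + 165 = 645
t_c = 11/4 > 0 so v_max = 60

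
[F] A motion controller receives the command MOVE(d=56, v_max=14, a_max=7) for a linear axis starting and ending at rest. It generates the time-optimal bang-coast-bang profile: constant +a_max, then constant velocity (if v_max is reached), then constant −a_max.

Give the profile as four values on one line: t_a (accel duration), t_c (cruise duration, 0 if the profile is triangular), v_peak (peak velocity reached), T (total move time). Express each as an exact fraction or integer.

(v_max)²/a_max = 14²/7 = 28
56 ≥ 28 ⇒ cruise phase
t_a = 14/7 = 2; v_peak = 14
d_cruise = 56 − 28 = 28; t_c = 28/14 = 2
T = 2·2 + 2 = 6

t_a=2 t_c=2 v_peak=14 T=6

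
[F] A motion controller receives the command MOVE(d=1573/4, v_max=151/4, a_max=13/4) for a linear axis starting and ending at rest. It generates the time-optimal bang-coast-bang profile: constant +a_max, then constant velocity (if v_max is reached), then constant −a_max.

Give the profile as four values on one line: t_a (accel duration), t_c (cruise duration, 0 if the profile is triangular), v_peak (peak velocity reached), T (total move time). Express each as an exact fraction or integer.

v_max²/a_max = (151/4)²/(13/4) = 22801/52
1573/4 < 22801/52 ⇒ no cruise
v_peak = √(1573/4·13/4) = √(20449/16) = 143/4
t_a = (143/4)/(13/4) = 11; t_c = 0
T = 2·11 = 22

t_a=11 t_c=0 v_peak=143/4 T=22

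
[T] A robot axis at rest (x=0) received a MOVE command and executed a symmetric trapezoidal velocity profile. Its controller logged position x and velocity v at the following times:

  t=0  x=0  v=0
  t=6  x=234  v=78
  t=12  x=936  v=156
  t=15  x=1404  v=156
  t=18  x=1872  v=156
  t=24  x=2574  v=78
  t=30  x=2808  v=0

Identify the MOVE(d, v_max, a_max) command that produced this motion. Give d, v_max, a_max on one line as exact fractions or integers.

final state: t=30, x=2808, v=0 → d = 2808
a_max = (78−0)/(6−0) = 13
max v = 156 over t∈[12,18] → v_max = 156
check: 156·(12+6) = 2808 ✓

d=2808 v_max=156 a_max=13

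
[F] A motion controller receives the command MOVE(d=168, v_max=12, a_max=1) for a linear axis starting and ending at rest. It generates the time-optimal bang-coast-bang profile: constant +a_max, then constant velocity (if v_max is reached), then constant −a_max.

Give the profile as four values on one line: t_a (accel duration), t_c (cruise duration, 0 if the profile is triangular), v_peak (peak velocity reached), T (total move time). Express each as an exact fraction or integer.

(v_max)²/a_max = 12²/1 = 144
168 ≥ 144 → trapezoidal
t_a = 12/1 = 12; v_peak = 12
d_cruise = 168 − 144 = 24; t_c = 24/12 = 2
T = 2·12 + 2 = 26

t_a=12 t_c=2 v_peak=12 T=26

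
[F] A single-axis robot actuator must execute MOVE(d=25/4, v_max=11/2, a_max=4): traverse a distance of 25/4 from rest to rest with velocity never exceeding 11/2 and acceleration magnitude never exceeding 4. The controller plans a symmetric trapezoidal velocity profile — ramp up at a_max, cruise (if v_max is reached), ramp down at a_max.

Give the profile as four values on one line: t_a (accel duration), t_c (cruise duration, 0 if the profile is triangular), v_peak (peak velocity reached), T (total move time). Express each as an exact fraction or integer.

t_a=5/4 t_c=0 v_peak=5 T=5/2

(v_max)²/a_max = (11/2)²/4 = 121/16
25/4 < 121/16 ⇒ no cruise
v_peak = √(25/4·4) = √25 = 5
t_a = 5/4; t_c = 0
T = 2·5/4 = 5/2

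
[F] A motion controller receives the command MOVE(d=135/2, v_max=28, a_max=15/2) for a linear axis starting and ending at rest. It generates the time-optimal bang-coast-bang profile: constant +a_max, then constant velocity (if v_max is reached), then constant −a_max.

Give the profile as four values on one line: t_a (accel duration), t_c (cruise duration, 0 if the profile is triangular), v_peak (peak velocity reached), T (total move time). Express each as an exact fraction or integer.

(v_max)²/a_max = 28²/(15/2) = 1568/15
135/2 < 1568/15 ⇒ no cruise
v_peak = √(135/2·15/2) = √(2025/4) = 45/2
t_a = (45/2)/(15/2) = 3; t_c = 0
T = 2·3 = 6

t_a=3 t_c=0 v_peak=45/2 T=6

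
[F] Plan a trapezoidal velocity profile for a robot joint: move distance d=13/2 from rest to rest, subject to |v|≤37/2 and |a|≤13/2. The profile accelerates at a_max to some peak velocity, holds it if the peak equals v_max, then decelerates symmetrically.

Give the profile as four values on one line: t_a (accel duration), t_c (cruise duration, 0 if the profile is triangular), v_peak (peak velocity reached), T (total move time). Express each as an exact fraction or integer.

vₘ²/aₘ = (37/2)²/(13/2) = 1369/26
13/2 < 1369/26 so t_c = 0
v_peak = √(13/2·13/2) = √(169/4) = 13/2
t_a = (13/2)/(13/2) = 1; t_c = 0
T = 2·1 = 2

t_a=1 t_c=0 v_peak=13/2 T=2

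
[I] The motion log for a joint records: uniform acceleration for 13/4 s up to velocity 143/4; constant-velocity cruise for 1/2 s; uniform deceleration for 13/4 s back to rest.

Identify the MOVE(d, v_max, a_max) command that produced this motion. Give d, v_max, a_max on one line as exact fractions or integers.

d=2145/16 v_max=143/4 a_max=11

a_max = (143/4)/(13/4) = 11
d_a = ½·143/4·13/4 = 1859/32; d_c = 143/4·1/2 = 143/8
d = 2·1859/32 + 143/8 = 2145/16
t_c = 1/2 > 0 → v_max = v_peak = 143/4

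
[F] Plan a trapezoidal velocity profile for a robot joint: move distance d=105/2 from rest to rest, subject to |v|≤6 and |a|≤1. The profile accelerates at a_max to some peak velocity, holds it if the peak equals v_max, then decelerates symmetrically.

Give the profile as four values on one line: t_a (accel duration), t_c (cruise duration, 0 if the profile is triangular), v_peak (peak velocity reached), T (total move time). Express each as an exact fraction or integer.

v_max²/a_max = 6²/1 = 36
105/2 ≥ 36 ⇒ cruise phase
t_a = 6/1 = 6; v_peak = 6
d_cruise = 105/2 − 36 = 33/2; t_c = (33/2)/6 = 11/4
T = 2·6 + 11/4 = 59/4

t_a=6 t_c=11/4 v_peak=6 T=59/4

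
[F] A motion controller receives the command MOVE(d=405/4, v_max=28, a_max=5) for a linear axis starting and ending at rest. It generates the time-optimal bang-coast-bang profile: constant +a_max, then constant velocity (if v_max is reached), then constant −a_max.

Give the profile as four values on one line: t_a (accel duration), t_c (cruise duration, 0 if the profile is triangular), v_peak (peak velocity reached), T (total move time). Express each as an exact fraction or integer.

t_a=9/2 t_c=0 v_peak=45/2 T=9

(v_max)²/a_max = 28²/5 = 784/5
405/4 < 784/5 ⇒ no cruise
v_peak = √(405/4·5) = √(2025/4) = 45/2
t_a = (45/2)/5 = 9/2; t_c = 0
T = 2·9/2 = 9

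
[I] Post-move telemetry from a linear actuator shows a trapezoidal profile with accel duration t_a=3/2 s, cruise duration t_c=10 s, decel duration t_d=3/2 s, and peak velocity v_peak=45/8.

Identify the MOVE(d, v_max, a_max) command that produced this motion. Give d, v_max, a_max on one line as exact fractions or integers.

d=1035/16 v_max=45/8 a_max=15/4

a_max = (45/8)/(3/2) = 15/4
d_a = ½·45/8·3/2 = 135/32; d_c = 45/8·10 = 225/4
d = 2·135/32 + 225/4 = 1035/16
t_c = 10 > 0 ⇒ limit active, v_max = 45/8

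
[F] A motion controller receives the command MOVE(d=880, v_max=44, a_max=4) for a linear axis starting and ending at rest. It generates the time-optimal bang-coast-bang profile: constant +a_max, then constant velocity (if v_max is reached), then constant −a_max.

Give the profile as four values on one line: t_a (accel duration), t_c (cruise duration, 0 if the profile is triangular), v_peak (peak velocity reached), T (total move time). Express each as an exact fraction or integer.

(v_max)²/a_max = 44²/4 = 484
880 ≥ 484 so v_max reached
t_a = 44/4 = 11; v_peak = 44
d_cruise = 880 − 484 = 396; t_c = 396/44 = 9
T = 2·11 + 9 = 31

t_a=11 t_c=9 v_peak=44 T=31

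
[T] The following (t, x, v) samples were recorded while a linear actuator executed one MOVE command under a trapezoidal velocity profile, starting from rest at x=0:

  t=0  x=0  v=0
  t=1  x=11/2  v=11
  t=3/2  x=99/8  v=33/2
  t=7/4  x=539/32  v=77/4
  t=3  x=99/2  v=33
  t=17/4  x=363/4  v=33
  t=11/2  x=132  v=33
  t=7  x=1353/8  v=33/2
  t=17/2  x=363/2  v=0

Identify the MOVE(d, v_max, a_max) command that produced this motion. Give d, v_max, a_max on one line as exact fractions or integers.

d=363/2 v_max=33 a_max=11

final state: t=17/2, x=363/2, v=0 → d = 363/2
a_max = (11−0)/(1−0) = 11
max v = 33 over t∈[3,11/2] → v_max = 33
check: 33·(3+5/2) = 363/2 ✓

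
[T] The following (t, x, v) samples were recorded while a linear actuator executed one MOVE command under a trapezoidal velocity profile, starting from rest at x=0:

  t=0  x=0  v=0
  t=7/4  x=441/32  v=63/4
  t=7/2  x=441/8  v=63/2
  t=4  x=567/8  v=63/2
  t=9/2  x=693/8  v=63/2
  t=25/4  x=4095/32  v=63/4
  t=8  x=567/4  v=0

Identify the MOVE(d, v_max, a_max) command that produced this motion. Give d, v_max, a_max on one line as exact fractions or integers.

final state: t=8, x=567/4, v=0 → d = 567/4
a_max = (63/4−0)/(7/4−0) = 9
max v = 63/2 over t∈[7/2,9/2] → v_max = 63/2
check: 63/2·(7/2+1) = 567/4 ✓

d=567/4 v_max=63/2 a_max=9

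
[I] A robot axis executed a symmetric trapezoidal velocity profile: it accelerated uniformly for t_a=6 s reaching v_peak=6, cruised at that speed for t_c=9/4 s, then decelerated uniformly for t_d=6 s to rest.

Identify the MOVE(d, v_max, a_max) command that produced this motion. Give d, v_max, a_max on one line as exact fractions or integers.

d=99/2 v_max=6 a_max=1

a_max = 6/6 = 1
d_a = ½·6·6 = 18; d_c = 6·9/4 = 27/2
d = 2·18 + 27/2 = 99/2
t_c = 9/4 > 0 so v_max = 6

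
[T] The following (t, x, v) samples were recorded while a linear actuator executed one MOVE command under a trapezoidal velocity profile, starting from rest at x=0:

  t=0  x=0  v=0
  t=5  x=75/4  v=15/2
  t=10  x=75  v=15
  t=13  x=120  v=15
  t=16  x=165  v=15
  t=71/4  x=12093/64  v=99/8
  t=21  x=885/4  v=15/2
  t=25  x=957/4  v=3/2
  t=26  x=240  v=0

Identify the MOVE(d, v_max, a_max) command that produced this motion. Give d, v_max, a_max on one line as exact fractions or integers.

final state: t=26, x=240, v=0 → d = 240
a_max = (15/2−0)/(5−0) = 3/2
max v = 15 over t∈[10,16] → v_max = 15
check: 15·(10+6) = 240 ✓

d=240 v_max=15 a_max=3/2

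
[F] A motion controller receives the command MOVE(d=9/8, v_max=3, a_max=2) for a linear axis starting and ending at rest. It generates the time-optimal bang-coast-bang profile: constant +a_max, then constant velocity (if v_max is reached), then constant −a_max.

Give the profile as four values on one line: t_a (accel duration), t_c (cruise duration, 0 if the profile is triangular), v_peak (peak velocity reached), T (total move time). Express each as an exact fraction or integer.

t_a=3/4 t_c=0 v_peak=3/2 T=3/2

(v_max)²/a_max = 3²/2 = 9/2
9/8 < 9/2 ⇒ no cruise
v_peak = √(9/8·2) = √(9/4) = 3/2
t_a = (3/2)/2 = 3/4; t_c = 0
T = 2·3/4 = 3/2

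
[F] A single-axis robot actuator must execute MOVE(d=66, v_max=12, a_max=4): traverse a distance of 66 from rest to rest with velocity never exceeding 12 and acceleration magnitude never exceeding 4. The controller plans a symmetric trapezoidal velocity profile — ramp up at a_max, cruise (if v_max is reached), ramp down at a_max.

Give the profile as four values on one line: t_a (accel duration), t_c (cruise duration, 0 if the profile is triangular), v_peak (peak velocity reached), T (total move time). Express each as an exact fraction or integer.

(v_max)²/a_max = 12²/4 = 36
66 ≥ 36 ⇒ cruise phase
t_a = 12/4 = 3; v_peak = 12
d_cruise = 66 − 36 = 30; t_c = 30/12 = 5/2
T = 2·3 + 5/2 = 17/2

t_a=3 t_c=5/2 v_peak=12 T=17/2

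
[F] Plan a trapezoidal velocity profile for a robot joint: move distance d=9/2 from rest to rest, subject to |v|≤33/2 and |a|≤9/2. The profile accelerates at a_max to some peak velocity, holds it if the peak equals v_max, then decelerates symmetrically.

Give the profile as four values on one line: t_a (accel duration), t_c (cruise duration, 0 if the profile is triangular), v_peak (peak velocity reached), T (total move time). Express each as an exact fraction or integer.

t_a=1 t_c=0 v_peak=9/2 T=2

(v_max)²/a_max = (33/2)²/(9/2) = 121/2
9/2 < 121/2 so t_c = 0
v_peak = √(9/2·9/2) = √(81/4) = 9/2
t_a = (9/2)/(9/2) = 1; t_c = 0
T = 2·1 = 2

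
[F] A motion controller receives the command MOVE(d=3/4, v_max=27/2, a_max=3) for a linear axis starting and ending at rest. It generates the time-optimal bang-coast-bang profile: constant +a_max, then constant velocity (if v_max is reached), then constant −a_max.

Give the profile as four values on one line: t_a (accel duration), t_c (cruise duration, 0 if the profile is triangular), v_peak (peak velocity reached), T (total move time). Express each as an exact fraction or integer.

vₘ²/aₘ = (27/2)²/3 = 243/4
3/4 < 243/4 so t_c = 0
v_peak = √(3/4·3) = √(9/4) = 3/2
t_a = (3/2)/3 = 1/2; t_c = 0
T = 2·1/2 = 1

t_a=1/2 t_c=0 v_peak=3/2 T=1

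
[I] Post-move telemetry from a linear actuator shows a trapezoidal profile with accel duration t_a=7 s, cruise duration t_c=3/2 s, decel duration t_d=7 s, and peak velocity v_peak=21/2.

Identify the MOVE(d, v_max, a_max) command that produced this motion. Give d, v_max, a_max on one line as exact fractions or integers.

a_max = (21/2)/7 = 3/2
d_a = ½·21/2·7 = 147/4; d_c = 21/2·3/2 = 63/4
d = 2·147/4 + 63/4 = 357/4
t_c = 3/2 > 0 ⇒ limit active, v_max = 21/2

d=357/4 v_max=21/2 a_max=3/2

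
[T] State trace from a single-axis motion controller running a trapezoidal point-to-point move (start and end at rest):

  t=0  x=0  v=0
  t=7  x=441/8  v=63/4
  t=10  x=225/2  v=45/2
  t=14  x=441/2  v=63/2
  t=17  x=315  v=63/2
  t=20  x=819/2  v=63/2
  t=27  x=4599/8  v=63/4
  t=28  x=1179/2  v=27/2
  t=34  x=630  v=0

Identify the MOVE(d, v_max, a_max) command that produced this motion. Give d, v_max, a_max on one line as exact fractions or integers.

final state: t=34, x=630, v=0 → d = 630
a_max = (63/4−0)/(7−0) = 9/4
max v = 63/2 over t∈[14,20] → v_max = 63/2
check: 63/2·(14+6) = 630 ✓

d=630 v_max=63/2 a_max=9/4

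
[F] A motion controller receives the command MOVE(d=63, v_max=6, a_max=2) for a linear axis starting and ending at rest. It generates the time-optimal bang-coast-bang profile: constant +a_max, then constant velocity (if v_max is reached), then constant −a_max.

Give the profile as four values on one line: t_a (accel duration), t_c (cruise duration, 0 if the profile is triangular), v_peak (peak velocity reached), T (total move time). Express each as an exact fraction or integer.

t_a=3 t_c=15/2 v_peak=6 T=27/2

vₘ²/aₘ = 6²/2 = 18
63 ≥ 18 ⇒ cruise phase
t_a = 6/2 = 3; v_peak = 6
d_cruise = 63 − 18 = 45; t_c = 45/6 = 15/2
T = 2·3 + 15/2 = 27/2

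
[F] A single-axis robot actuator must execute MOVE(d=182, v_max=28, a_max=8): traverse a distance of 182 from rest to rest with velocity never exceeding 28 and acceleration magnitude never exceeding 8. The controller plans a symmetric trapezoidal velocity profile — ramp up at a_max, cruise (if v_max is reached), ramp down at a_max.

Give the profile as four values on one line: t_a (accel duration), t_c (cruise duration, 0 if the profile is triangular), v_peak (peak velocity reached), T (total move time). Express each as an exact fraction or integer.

t_a=7/2 t_c=3 v_peak=28 T=10

(v_max)²/a_max = 28²/8 = 98
182 ≥ 98 ⇒ cruise phase
t_a = 28/8 = 7/2; v_peak = 28
d_cruise = 182 − 98 = 84; t_c = 84/28 = 3
T = 2·7/2 + 3 = 10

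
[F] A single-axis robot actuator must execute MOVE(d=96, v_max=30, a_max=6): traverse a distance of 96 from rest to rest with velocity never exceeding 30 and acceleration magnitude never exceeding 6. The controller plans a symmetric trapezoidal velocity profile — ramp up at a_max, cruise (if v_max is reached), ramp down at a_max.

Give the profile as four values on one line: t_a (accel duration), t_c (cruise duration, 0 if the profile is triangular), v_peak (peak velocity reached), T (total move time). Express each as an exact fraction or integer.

t_a=4 t_c=0 v_peak=24 T=8

v_max²/a_max = 30²/6 = 150
96 < 150 ⇒ no cruise
v_peak = √(96·6) = √576 = 24
t_a = 24/6 = 4; t_c = 0
T = 2·4 = 8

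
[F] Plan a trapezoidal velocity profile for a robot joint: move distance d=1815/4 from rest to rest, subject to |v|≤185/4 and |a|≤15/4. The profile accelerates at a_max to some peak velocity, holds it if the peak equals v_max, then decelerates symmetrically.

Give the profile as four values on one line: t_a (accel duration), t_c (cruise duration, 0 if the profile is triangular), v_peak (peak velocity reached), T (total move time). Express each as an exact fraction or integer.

(v_max)²/a_max = (185/4)²/(15/4) = 6845/12
1815/4 < 6845/12 so t_c = 0
v_peak = √(1815/4·15/4) = √(27225/16) = 165/4
t_a = (165/4)/(15/4) = 11; t_c = 0
T = 2·11 = 22

t_a=11 t_c=0 v_peak=165/4 T=22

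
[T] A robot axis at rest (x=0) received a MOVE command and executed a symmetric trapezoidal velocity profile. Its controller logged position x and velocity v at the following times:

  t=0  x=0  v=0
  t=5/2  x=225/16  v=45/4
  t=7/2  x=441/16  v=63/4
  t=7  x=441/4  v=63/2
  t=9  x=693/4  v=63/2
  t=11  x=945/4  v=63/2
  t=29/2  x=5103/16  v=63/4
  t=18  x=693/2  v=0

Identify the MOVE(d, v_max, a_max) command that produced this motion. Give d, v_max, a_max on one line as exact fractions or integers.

final state: t=18, x=693/2, v=0 → d = 693/2
a_max = (45/4−0)/(5/2−0) = 9/2
max v = 63/2 over t∈[7,11] → v_max = 63/2
check: 63/2·(7+4) = 693/2 ✓

d=693/2 v_max=63/2 a_max=9/2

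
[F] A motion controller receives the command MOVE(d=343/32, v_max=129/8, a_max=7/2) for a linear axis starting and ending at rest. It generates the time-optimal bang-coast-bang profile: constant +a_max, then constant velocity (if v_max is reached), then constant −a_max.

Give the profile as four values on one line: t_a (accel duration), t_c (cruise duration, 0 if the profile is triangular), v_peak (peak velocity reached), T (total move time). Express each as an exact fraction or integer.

(v_max)²/a_max = (129/8)²/(7/2) = 16641/224
343/32 < 16641/224 so t_c = 0
v_peak = √(343/32·7/2) = √(2401/64) = 49/8
t_a = (49/8)/(7/2) = 7/4; t_c = 0
T = 2·7/4 = 7/2

t_a=7/4 t_c=0 v_peak=49/8 T=7/2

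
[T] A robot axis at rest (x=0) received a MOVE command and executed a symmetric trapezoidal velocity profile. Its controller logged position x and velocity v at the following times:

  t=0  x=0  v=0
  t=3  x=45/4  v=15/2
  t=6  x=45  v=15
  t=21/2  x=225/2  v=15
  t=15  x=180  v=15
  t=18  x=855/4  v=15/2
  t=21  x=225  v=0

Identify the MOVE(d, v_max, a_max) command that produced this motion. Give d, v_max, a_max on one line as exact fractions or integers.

final state: t=21, x=225, v=0 → d = 225
a_max = (15/2−0)/(3−0) = 5/2
max v = 15 over t∈[6,15] → v_max = 15
check: 15·(6+9) = 225 ✓

d=225 v_max=15 a_max=5/2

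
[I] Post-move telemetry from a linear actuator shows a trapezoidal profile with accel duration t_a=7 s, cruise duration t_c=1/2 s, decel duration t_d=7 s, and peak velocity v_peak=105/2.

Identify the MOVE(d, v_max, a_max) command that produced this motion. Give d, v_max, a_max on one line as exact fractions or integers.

d=1575/4 v_max=105/2 a_max=15/2

a_max = (105/2)/7 = 15/2
d_a = ½·105/2·7 = 735/4; d_c = 105/2·1/2 = 105/4
d = 2·735/4 + 105/4 = 1575/4
t_c = 1/2 > 0 so v_max = 105/2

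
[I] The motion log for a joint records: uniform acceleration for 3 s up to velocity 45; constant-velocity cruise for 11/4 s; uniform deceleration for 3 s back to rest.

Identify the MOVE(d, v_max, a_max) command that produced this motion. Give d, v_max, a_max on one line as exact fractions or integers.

d=1035/4 v_max=45 a_max=15

a_max = 45/3 = 15
d_a = ½·45·3 = 135/2; d_c = 45·11/4 = 495/4
d = 2·135/2 + 495/4 = 1035/4
t_c = 11/4 > 0 ⇒ limit active, v_max = 45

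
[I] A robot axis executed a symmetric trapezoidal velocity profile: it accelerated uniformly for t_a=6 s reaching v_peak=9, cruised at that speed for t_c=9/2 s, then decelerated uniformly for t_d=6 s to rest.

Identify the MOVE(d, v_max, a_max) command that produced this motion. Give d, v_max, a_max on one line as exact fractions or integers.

d=189/2 v_max=9 a_max=3/2

a_max = 9/6 = 3/2
d_a = ½·9·6 = 27; d_c = 9·9/2 = 81/2
d = 2·27 + 81/2 = 189/2
t_c = 9/2 > 0 so v_max = 9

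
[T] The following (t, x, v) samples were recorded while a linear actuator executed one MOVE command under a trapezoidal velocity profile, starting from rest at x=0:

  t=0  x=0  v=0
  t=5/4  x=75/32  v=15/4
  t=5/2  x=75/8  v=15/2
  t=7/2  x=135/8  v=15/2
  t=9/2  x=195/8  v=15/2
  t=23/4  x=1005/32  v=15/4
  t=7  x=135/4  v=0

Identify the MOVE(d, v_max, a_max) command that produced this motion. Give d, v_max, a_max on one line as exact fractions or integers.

d=135/4 v_max=15/2 a_max=3

final state: t=7, x=135/4, v=0 → d = 135/4
a_max = (15/4−0)/(5/4−0) = 3
max v = 15/2 over t∈[5/2,9/2] → v_max = 15/2
check: 15/2·(5/2+2) = 135/4 ✓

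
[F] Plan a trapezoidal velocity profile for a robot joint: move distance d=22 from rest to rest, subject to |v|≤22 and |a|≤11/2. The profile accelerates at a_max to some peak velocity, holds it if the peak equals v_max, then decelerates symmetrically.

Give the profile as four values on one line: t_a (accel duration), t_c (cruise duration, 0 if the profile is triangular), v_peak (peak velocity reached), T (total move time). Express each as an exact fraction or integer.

t_a=2 t_c=0 v_peak=11 T=4

(v_max)²/a_max = 22²/(11/2) = 88
22 < 88 ⇒ no cruise
v_peak = √(22·11/2) = √121 = 11
t_a = 11/(11/2) = 2; t_c = 0
T = 2·2 = 4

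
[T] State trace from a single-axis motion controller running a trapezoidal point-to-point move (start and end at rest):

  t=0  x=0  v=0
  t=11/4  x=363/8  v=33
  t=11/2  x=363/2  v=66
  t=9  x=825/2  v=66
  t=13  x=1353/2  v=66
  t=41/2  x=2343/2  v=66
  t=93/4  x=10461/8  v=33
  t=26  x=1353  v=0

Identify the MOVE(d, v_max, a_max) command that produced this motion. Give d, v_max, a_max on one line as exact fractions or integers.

d=1353 v_max=66 a_max=12

final state: t=26, x=1353, v=0 → d = 1353
a_max = (33−0)/(11/4−0) = 12
max v = 66 over t∈[11/2,41/2] → v_max = 66
check: 66·(11/2+15) = 1353 ✓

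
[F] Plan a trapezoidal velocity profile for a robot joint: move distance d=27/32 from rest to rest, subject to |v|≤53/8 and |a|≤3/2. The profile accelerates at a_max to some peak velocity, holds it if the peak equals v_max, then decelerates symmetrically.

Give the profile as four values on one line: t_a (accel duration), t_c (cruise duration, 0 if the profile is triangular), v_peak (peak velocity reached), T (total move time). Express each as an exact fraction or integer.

t_a=3/4 t_c=0 v_peak=9/8 T=3/2

(v_max)²/a_max = (53/8)²/(3/2) = 2809/96
27/32 < 2809/96 → triangular
v_peak = √(27/32·3/2) = √(81/64) = 9/8
t_a = (9/8)/(3/2) = 3/4; t_c = 0
T = 2·3/4 = 3/2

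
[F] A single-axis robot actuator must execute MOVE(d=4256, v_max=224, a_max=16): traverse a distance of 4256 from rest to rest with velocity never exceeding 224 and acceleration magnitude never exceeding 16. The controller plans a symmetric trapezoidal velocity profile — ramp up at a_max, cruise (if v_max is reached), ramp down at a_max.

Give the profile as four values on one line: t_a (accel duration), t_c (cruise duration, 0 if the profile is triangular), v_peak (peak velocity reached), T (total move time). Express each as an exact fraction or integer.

v_max²/a_max = 224²/16 = 3136
4256 ≥ 3136 so v_max reached
t_a = 224/16 = 14; v_peak = 224
d_cruise = 4256 − 3136 = 1120; t_c = 1120/224 = 5
T = 2·14 + 5 = 33

t_a=14 t_c=5 v_peak=224 T=33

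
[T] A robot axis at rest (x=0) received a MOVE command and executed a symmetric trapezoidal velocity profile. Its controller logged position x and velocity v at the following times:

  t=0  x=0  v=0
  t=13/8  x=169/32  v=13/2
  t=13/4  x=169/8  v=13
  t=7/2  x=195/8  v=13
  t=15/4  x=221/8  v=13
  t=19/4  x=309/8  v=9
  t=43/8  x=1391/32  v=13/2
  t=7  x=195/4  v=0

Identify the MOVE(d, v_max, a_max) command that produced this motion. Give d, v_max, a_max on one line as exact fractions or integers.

d=195/4 v_max=13 a_max=4

final state: t=7, x=195/4, v=0 → d = 195/4
a_max = (13/2−0)/(13/8−0) = 4
max v = 13 over t∈[13/4,15/4] → v_max = 13
check: 13·(13/4+1/2) = 195/4 ✓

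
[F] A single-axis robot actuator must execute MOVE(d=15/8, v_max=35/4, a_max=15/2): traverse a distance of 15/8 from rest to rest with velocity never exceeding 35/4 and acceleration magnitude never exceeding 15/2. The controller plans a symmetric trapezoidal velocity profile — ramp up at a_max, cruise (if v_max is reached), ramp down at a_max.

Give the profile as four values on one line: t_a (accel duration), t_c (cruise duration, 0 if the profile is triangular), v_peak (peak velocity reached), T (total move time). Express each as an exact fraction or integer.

t_a=1/2 t_c=0 v_peak=15/4 T=1

vₘ²/aₘ = (35/4)²/(15/2) = 245/24
15/8 < 245/24 → triangular
v_peak = √(15/8·15/2) = √(225/16) = 15/4
t_a = (15/4)/(15/2) = 1/2; t_c = 0
T = 2·1/2 = 1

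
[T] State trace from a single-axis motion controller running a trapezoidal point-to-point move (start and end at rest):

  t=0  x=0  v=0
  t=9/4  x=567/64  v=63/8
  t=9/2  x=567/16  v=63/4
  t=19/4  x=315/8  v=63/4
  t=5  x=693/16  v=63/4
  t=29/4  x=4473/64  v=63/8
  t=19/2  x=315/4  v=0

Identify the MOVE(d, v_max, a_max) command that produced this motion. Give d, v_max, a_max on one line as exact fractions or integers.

final state: t=19/2, x=315/4, v=0 → d = 315/4
a_max = (63/8−0)/(9/4−0) = 7/2
max v = 63/4 over t∈[9/2,5] → v_max = 63/4
check: 63/4·(9/2+1/2) = 315/4 ✓

d=315/4 v_max=63/4 a_max=7/2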